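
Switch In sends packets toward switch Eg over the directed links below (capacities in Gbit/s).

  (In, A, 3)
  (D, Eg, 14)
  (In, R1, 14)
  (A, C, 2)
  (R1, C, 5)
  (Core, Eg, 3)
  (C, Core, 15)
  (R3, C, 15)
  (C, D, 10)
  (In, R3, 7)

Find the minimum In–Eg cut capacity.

13

Augment In→A→C→D→Eg: bottleneck 2, flow now 2.
Augment In→R1→C→D→Eg: bottleneck 5, flow now 7.
Augment In→R3→C→D→Eg: bottleneck 3, flow now 10.
Augment In→R3→C→Core→Eg: bottleneck 3, flow now 13.
No augmenting path remains; maximum flow = 13.
By max-flow min-cut, the minimum cut capacity equals the max flow.
In the residual graph, reachable from In: {In, A, R1, R3, C, Core}.
Min-cut edges: C→D (10), Core→Eg (3); capacity 10 + 3 = 13.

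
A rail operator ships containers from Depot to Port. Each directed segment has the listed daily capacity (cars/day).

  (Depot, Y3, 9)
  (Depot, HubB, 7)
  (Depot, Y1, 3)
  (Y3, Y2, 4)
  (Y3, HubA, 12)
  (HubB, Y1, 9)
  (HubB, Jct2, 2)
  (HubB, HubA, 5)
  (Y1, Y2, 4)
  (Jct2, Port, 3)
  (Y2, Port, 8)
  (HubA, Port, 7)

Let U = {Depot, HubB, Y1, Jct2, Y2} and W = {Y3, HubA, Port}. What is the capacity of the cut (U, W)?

Edges leaving {Depot, HubB, Y1, Jct2, Y2}: Depot→Y3 (9), HubB→HubA (5), Jct2→Port (3), Y2→Port (8).
Cut capacity = 9 + 5 + 3 + 8 = 25.

25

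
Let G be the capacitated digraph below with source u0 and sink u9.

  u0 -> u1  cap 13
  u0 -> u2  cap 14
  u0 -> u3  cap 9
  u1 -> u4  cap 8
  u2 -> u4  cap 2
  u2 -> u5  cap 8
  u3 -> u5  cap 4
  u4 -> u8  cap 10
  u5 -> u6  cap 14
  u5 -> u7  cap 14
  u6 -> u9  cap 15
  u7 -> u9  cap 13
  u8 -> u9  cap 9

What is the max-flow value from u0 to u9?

Augment u0→u1→u4→u8→u9: bottleneck 8, flow now 8.
Augment u0→u2→u4→u8→u9: bottleneck 1, flow now 9.
Augment u0→u2→u5→u6→u9: bottleneck 8, flow now 17.
Augment u0→u3→u5→u6→u9: bottleneck 4, flow now 21.
No augmenting path remains; maximum flow = 21.
In the residual graph, reachable from u0: {u0, u1, u2, u3, u4, u8}.
Min-cut edges: u2→u5 (8), u3→u5 (4), u8→u9 (9); capacity 8 + 4 + 9 = 21.
This cut is saturated, so no flow can exceed 21.

21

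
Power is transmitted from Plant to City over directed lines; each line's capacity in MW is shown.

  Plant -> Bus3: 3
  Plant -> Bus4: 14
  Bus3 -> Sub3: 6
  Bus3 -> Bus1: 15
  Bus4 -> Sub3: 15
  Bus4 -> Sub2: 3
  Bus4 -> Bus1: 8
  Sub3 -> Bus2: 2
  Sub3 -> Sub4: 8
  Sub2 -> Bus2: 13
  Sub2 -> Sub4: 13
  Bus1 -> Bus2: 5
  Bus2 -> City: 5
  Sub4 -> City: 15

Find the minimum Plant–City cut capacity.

Augment Plant→Bus3→Sub3→Bus2→City: bottleneck 2, flow now 2.
Augment Plant→Bus3→Sub3→Sub4→City: bottleneck 1, flow now 3.
Augment Plant→Bus4→Sub3→Sub4→City: bottleneck 7, flow now 10.
Augment Plant→Bus4→Sub2→Bus2→City: bottleneck 3, flow now 13.
Augment Plant→Bus4→Bus1→Bus2→Sub2→Sub4→City: bottleneck 3, flow now 16. (uses reverse residual edge)
No augmenting path remains; maximum flow = 16.
By max-flow min-cut, the minimum cut capacity equals the max flow.
In the residual graph, reachable from Plant: {Plant, Bus3, Bus4, Sub3, Bus1, Bus2}.
Min-cut edges: Bus4→Sub2 (3), Sub3→Sub4 (8), Bus2→City (5); capacity 3 + 8 + 5 = 16.

16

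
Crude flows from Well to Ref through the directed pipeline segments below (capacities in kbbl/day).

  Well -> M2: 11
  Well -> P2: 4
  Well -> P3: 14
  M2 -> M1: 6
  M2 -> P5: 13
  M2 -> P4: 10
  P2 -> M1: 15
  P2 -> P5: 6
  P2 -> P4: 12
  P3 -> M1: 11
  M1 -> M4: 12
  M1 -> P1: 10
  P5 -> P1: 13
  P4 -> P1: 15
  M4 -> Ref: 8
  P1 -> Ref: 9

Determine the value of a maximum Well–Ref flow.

Augment Well→M2→M1→M4→Ref: bottleneck 6, flow now 6.
Augment Well→M2→P5→P1→Ref: bottleneck 5, flow now 11.
Augment Well→P2→M1→M4→Ref: bottleneck 2, flow now 13.
Augment Well→P2→M1→P1→Ref: bottleneck 2, flow now 15.
Augment Well→P3→M1→P1→Ref: bottleneck 2, flow now 17.
No augmenting path remains; maximum flow = 17.
In the residual graph, reachable from Well: {Well, M2, P2, P3, M1, P5, P4, M4, P1}.
Min-cut edges: M4→Ref (8), P1→Ref (9); capacity 8 + 9 = 17.
This cut is saturated, so no flow can exceed 17.

17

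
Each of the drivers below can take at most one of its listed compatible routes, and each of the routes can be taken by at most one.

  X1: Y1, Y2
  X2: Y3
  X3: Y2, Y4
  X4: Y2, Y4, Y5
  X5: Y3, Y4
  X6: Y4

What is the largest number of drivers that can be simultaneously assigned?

5

Unit-capacity flow: source→left, listed edges, right→sink; max matching = max flow.
Augmenting path X1→Y1 (+1); matched 1.
Augmenting path X2→Y3 (+1); matched 2.
Augmenting path X3→Y2 (+1); matched 3.
Augmenting path X4→Y4 (+1); matched 4.
Augmenting path X5→Y4→X4→Y5 (+1); matched 5.
No augmenting path remains; maximum matching = 5.
König certificate: {X1, X3, X4, Y3, Y4} is a vertex cover of size 5 (every listed pair touches it), so no matching can be larger.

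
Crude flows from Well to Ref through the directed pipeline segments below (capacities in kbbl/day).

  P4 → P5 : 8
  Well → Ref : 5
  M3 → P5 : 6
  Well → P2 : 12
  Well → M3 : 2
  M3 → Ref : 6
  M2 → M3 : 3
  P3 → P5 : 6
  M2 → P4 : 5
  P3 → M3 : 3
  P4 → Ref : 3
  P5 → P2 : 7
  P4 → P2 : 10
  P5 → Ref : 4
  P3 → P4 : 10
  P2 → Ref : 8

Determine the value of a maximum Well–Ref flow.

Augment Well→Ref: bottleneck 5, flow now 5.
Augment Well→M3→Ref: bottleneck 2, flow now 7.
Augment Well→P2→Ref: bottleneck 8, flow now 15.
No augmenting path remains; maximum flow = 15.
In the residual graph, reachable from Well: {Well, P2}.
Min-cut edges: Well→M3 (2), Well→Ref (5), P2→Ref (8); capacity 2 + 5 + 8 = 15.
This cut is saturated, so no flow can exceed 15.

15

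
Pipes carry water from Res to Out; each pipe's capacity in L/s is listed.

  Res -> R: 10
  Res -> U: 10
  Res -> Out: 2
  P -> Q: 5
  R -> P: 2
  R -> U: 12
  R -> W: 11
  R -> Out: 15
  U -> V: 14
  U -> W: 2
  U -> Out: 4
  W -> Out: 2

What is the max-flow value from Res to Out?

18

Augment Res→Out: bottleneck 2, flow now 2.
Augment Res→R→Out: bottleneck 10, flow now 12.
Augment Res→U→Out: bottleneck 4, flow now 16.
Augment Res→U→W→Out: bottleneck 2, flow now 18.
No augmenting path remains; maximum flow = 18.
In the residual graph, reachable from Res: {Res, U, V}.
Min-cut edges: Res→R (10), Res→Out (2), U→W (2), U→Out (4); capacity 10 + 2 + 2 + 4 = 18.
This cut is saturated, so no flow can exceed 18.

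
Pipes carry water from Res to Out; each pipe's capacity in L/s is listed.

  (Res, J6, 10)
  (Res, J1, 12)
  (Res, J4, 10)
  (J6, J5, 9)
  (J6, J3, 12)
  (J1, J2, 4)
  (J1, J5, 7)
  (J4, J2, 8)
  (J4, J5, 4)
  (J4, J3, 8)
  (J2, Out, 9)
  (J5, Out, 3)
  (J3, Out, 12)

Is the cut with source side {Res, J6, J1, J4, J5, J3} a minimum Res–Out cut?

No — its capacity is 27, but the minimum cut has capacity 24.

Given cut capacity: 4 + 8 + 3 + 12 = 27.
Augment Res→J6→J5→Out: bottleneck 3, flow now 3.
Augment Res→J6→J3→Out: bottleneck 7, flow now 10.
Augment Res→J1→J2→Out: bottleneck 4, flow now 14.
Augment Res→J4→J2→Out: bottleneck 5, flow now 19.
Augment Res→J4→J3→Out: bottleneck 5, flow now 24.
No augmenting path remains; maximum flow = 24.
In the residual graph, reachable from Res: {Res, J6, J1, J4, J2, J5, J3}.
Min-cut edges: J2→Out (9), J5→Out (3), J3→Out (12); capacity 9 + 3 + 12 = 24.
Cut capacity 27 exceeds the max flow 24, so it is not minimum.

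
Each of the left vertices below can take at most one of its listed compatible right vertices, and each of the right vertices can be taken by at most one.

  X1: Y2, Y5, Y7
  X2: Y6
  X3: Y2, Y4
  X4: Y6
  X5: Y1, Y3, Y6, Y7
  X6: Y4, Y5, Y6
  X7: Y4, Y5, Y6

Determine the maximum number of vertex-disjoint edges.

6

Unit-capacity flow: source→left, listed edges, right→sink; max matching = max flow.
Augmenting path X1→Y2 (+1); matched 1.
Augmenting path X2→Y6 (+1); matched 2.
Augmenting path X3→Y4 (+1); matched 3.
Augmenting path X5→Y1 (+1); matched 4.
Augmenting path X6→Y5 (+1); matched 5.
Augmenting path X7→Y4→X3→Y2→X1→Y7 (+1); matched 6.
No augmenting path remains; maximum matching = 6.
König certificate: {X1, X3, X5, X6, X7, Y6} is a vertex cover of size 6 (every listed pair touches it), so no matching can be larger.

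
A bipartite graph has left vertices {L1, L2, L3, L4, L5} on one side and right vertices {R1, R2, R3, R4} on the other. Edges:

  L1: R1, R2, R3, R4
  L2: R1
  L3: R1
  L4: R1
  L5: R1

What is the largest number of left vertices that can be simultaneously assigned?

Unit-capacity flow: source→left, listed edges, right→sink; max matching = max flow.
Augmenting path L1→R1 (+1); matched 1.
Augmenting path L2→R1→L1→R2 (+1); matched 2.
No augmenting path remains; maximum matching = 2.
König certificate: {L1, R1} is a vertex cover of size 2 (every listed pair touches it), so no matching can be larger.

2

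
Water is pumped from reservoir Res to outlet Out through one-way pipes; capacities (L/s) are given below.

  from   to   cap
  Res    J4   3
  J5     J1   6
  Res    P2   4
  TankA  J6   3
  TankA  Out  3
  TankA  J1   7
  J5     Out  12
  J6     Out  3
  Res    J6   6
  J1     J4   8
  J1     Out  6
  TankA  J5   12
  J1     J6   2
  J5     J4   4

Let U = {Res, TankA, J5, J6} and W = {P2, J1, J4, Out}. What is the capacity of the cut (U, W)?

42

Edges leaving {Res, TankA, J5, J6}: Res→P2 (4), Res→J4 (3), TankA→J1 (7), TankA→Out (3), J5→J1 (6), J5→J4 (4), J5→Out (12), J6→Out (3).
Cut capacity = 4 + 3 + 7 + 3 + 6 + 4 + 12 + 3 = 42.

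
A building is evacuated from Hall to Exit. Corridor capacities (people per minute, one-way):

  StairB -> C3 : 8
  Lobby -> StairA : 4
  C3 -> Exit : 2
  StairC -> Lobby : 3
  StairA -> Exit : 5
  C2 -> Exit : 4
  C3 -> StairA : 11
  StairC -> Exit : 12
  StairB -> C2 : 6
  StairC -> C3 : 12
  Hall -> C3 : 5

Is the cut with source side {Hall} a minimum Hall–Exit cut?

Yes — it is a minimum cut (capacity 5).

Given cut capacity: 5 = 5.
Augment Hall→C3→Exit: bottleneck 2, flow now 2.
Augment Hall→C3→StairA→Exit: bottleneck 3, flow now 5.
No augmenting path remains; maximum flow = 5.
Cut capacity 5 equals the max flow, so it is a minimum cut.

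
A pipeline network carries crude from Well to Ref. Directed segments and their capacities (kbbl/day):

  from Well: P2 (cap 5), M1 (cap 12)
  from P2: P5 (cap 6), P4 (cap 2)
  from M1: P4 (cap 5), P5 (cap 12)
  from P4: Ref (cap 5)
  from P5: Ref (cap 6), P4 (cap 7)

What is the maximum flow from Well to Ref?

Augment Well→P2→P4→Ref: bottleneck 2, flow now 2.
Augment Well→P2→P5→Ref: bottleneck 3, flow now 5.
Augment Well→M1→P4→Ref: bottleneck 3, flow now 8.
Augment Well→M1→P5→Ref: bottleneck 3, flow now 11.
No augmenting path remains; maximum flow = 11.
In the residual graph, reachable from Well: {Well, P2, M1, P4, P5}.
Min-cut edges: P4→Ref (5), P5→Ref (6); capacity 5 + 6 = 11.
This cut is saturated, so no flow can exceed 11.

11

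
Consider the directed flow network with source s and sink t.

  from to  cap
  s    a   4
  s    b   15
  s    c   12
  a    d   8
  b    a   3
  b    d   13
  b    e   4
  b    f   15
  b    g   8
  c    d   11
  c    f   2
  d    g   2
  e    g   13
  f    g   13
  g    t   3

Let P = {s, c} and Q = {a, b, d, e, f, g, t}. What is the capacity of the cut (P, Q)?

32

Edges leaving {s, c}: s→a (4), s→b (15), c→d (11), c→f (2).
Cut capacity = 4 + 15 + 11 + 2 = 32.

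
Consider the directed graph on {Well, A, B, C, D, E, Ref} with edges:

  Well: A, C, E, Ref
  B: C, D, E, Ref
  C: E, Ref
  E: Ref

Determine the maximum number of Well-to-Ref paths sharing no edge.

Assign every edge capacity 1; by Menger, the answer equals the max flow.
Path Well→Ref (+1); total 1.
Path Well→C→Ref (+1); total 2.
Path Well→E→Ref (+1); total 3.
No residual Well→Ref path; max flow = 3.
Certifying cut of size 3: {Well→C, Well→E, Well→Ref}.

3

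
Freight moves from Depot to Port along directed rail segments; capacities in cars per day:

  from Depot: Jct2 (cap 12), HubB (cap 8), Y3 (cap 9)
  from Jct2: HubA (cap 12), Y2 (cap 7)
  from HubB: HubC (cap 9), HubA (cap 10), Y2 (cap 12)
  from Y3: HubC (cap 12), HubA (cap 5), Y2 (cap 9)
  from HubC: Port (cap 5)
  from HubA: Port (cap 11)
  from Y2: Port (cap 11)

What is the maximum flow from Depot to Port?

Augment Depot→Jct2→HubA→Port: bottleneck 11, flow now 11.
Augment Depot→Jct2→Y2→Port: bottleneck 1, flow now 12.
Augment Depot→HubB→HubC→Port: bottleneck 5, flow now 17.
Augment Depot→HubB→Y2→Port: bottleneck 3, flow now 20.
Augment Depot→Y3→Y2→Port: bottleneck 7, flow now 27.
No augmenting path remains; maximum flow = 27.
In the residual graph, reachable from Depot: {Depot, Jct2, HubB, Y3, HubC, HubA, Y2}.
Min-cut edges: HubC→Port (5), HubA→Port (11), Y2→Port (11); capacity 5 + 11 + 11 = 27.
This cut is saturated, so no flow can exceed 27.

27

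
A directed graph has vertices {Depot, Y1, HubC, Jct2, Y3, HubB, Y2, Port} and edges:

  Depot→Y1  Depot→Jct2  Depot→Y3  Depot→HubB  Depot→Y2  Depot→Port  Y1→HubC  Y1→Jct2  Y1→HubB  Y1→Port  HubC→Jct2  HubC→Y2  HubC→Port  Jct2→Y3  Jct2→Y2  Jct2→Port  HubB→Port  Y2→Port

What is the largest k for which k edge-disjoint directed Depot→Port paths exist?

Assign every edge capacity 1; by Menger, the answer equals the max flow.
Path Depot→Port (+1); total 1.
Path Depot→Y1→Port (+1); total 2.
Path Depot→Jct2→Port (+1); total 3.
Path Depot→HubB→Port (+1); total 4.
Path Depot→Y2→Port (+1); total 5.
No residual Depot→Port path; max flow = 5.
Certifying cut of size 5: {Depot→HubB, Depot→Jct2, Depot→Port, Depot→Y1, Depot→Y2}.

5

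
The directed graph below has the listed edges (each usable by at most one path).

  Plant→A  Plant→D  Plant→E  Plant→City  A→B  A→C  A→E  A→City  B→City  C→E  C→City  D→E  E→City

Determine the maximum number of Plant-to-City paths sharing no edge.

3

Assign every edge capacity 1; by Menger, the answer equals the max flow.
Path Plant→City (+1); total 1.
Path Plant→A→City (+1); total 2.
Path Plant→E→City (+1); total 3.
No residual Plant→City path; max flow = 3.
Certifying cut of size 3: {E→City, Plant→A, Plant→City}.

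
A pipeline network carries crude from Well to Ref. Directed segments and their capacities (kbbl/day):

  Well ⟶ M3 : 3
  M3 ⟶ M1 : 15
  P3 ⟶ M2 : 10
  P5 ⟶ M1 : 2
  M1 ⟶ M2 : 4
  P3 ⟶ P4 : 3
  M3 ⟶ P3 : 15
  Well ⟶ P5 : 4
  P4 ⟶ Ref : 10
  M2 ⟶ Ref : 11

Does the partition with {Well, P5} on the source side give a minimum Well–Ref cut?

Yes — it is a minimum cut (capacity 5).

Given cut capacity: 3 + 2 = 5.
Augment Well→P5→M1→M2→Ref: bottleneck 2, flow now 2.
Augment Well→M3→M1→M2→Ref: bottleneck 2, flow now 4.
Augment Well→M3→P3→P4→Ref: bottleneck 1, flow now 5.
No augmenting path remains; maximum flow = 5.
Cut capacity 5 equals the max flow, so it is a minimum cut.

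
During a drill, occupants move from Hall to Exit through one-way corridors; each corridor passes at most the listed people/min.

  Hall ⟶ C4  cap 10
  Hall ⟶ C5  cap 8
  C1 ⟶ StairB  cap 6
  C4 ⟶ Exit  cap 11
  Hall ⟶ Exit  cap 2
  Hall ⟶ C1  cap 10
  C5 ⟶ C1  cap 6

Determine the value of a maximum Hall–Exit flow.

Augment Hall→Exit: bottleneck 2, flow now 2.
Augment Hall→C4→Exit: bottleneck 10, flow now 12.
No augmenting path remains; maximum flow = 12.
In the residual graph, reachable from Hall: {Hall, C5, C1, StairB}.
Min-cut edges: Hall→C4 (10), Hall→Exit (2); capacity 10 + 2 = 12.
This cut is saturated, so no flow can exceed 12.

12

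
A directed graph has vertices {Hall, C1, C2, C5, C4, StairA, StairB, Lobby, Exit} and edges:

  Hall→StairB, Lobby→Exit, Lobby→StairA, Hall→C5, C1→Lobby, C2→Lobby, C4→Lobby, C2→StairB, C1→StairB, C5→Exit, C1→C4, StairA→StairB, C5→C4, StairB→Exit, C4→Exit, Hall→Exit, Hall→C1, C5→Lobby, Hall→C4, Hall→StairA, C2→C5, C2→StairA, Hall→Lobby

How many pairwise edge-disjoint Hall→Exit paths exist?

Assign every edge capacity 1; by Menger, the answer equals the max flow.
Path Hall→Exit (+1); total 1.
Path Hall→C5→Exit (+1); total 2.
Path Hall→C4→Exit (+1); total 3.
Path Hall→StairB→Exit (+1); total 4.
Path Hall→Lobby→Exit (+1); total 5.
No residual Hall→Exit path; max flow = 5.
Certifying cut of size 5: {C4→Exit, Hall→C5, Hall→Exit, Lobby→Exit, StairB→Exit}.

5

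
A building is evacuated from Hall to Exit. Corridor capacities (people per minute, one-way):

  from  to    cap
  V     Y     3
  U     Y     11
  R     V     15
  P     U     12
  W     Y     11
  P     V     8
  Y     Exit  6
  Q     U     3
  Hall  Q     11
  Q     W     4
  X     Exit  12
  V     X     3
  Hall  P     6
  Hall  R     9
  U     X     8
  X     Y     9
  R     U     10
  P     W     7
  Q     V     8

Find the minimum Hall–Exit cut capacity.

17

Augment Hall→P→U→X→Exit: bottleneck 6, flow now 6.
Augment Hall→Q→U→X→Exit: bottleneck 2, flow now 8.
Augment Hall→Q→U→Y→Exit: bottleneck 1, flow now 9.
Augment Hall→Q→V→X→Exit: bottleneck 3, flow now 12.
Augment Hall→Q→V→Y→Exit: bottleneck 3, flow now 15.
Augment Hall→Q→W→Y→Exit: bottleneck 2, flow now 17.
No augmenting path remains; maximum flow = 17.
By max-flow min-cut, the minimum cut capacity equals the max flow.
In the residual graph, reachable from Hall: {Hall, P, Q, R, U, V, W, Y}.
Min-cut edges: U→X (8), V→X (3), Y→Exit (6); capacity 8 + 3 + 6 = 17.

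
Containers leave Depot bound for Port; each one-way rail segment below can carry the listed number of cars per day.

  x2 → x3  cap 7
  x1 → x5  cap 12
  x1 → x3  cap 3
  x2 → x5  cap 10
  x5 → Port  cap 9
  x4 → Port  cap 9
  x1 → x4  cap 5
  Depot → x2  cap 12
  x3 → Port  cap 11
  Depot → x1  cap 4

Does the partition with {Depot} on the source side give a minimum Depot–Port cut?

Given cut capacity: 4 + 12 = 16.
Augment Depot→x1→x3→Port: bottleneck 3, flow now 3.
Augment Depot→x1→x4→Port: bottleneck 1, flow now 4.
Augment Depot→x2→x3→Port: bottleneck 7, flow now 11.
Augment Depot→x2→x5→Port: bottleneck 5, flow now 16.
No augmenting path remains; maximum flow = 16.
Cut capacity 16 equals the max flow, so it is a minimum cut.

Yes — it is a minimum cut (capacity 16).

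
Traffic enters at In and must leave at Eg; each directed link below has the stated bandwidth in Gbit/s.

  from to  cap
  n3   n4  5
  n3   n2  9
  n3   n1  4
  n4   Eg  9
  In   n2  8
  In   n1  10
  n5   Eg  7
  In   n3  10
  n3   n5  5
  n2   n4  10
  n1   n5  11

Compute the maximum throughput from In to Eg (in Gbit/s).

16

Augment In→n1→n5→Eg: bottleneck 7, flow now 7.
Augment In→n2→n4→Eg: bottleneck 8, flow now 15.
Augment In→n3→n4→Eg: bottleneck 1, flow now 16.
No augmenting path remains; maximum flow = 16.
In the residual graph, reachable from In: {In, n1, n2, n3, n4, n5}.
Min-cut edges: n4→Eg (9), n5→Eg (7); capacity 9 + 7 = 16.
This cut is saturated, so no flow can exceed 16.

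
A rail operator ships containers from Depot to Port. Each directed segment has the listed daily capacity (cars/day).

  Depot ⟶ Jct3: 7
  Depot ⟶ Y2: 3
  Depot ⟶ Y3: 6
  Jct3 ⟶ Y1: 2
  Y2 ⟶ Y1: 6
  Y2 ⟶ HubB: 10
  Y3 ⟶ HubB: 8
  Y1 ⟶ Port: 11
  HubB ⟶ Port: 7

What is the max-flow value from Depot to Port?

11

Augment Depot→Jct3→Y1→Port: bottleneck 2, flow now 2.
Augment Depot→Y2→Y1→Port: bottleneck 3, flow now 5.
Augment Depot→Y3→HubB→Port: bottleneck 6, flow now 11.
No augmenting path remains; maximum flow = 11.
In the residual graph, reachable from Depot: {Depot, Jct3}.
Min-cut edges: Depot→Y2 (3), Depot→Y3 (6), Jct3→Y1 (2); capacity 3 + 6 + 2 = 11.
This cut is saturated, so no flow can exceed 11.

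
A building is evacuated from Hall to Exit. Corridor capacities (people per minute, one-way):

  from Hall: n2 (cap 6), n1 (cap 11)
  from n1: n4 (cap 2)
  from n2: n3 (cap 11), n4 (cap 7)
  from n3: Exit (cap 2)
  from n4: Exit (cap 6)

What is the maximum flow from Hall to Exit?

8

Augment Hall→n1→n4→Exit: bottleneck 2, flow now 2.
Augment Hall→n2→n3→Exit: bottleneck 2, flow now 4.
Augment Hall→n2→n4→Exit: bottleneck 4, flow now 8.
No augmenting path remains; maximum flow = 8.
In the residual graph, reachable from Hall: {Hall, n1}.
Min-cut edges: Hall→n2 (6), n1→n4 (2); capacity 6 + 2 = 8.
This cut is saturated, so no flow can exceed 8.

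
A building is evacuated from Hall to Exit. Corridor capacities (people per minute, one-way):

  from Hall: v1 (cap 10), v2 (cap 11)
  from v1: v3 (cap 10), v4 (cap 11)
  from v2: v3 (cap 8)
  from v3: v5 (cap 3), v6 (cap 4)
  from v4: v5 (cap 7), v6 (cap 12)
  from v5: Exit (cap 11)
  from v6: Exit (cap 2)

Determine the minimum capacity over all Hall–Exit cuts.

Augment Hall→v1→v3→v5→Exit: bottleneck 3, flow now 3.
Augment Hall→v1→v3→v6→Exit: bottleneck 2, flow now 5.
Augment Hall→v1→v4→v5→Exit: bottleneck 5, flow now 10.
Augment Hall→v2→v3→v1→v4→v5→Exit: bottleneck 2, flow now 12. (uses reverse residual edge)
No augmenting path remains; maximum flow = 12.
By max-flow min-cut, the minimum cut capacity equals the max flow.
In the residual graph, reachable from Hall: {Hall, v1, v2, v3, v4, v6}.
Min-cut edges: v3→v5 (3), v4→v5 (7), v6→Exit (2); capacity 3 + 7 + 2 = 12.

12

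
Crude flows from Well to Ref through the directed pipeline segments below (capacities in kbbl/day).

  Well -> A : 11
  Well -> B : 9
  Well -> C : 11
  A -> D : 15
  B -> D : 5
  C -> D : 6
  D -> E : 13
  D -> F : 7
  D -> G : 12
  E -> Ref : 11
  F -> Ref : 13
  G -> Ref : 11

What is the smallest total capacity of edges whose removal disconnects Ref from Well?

22

Augment Well→A→D→E→Ref: bottleneck 11, flow now 11.
Augment Well→B→D→F→Ref: bottleneck 5, flow now 16.
Augment Well→C→D→F→Ref: bottleneck 2, flow now 18.
Augment Well→C→D→G→Ref: bottleneck 4, flow now 22.
No augmenting path remains; maximum flow = 22.
By max-flow min-cut, the minimum cut capacity equals the max flow.
In the residual graph, reachable from Well: {Well, B, C}.
Min-cut edges: Well→A (11), B→D (5), C→D (6); capacity 11 + 5 + 6 = 22.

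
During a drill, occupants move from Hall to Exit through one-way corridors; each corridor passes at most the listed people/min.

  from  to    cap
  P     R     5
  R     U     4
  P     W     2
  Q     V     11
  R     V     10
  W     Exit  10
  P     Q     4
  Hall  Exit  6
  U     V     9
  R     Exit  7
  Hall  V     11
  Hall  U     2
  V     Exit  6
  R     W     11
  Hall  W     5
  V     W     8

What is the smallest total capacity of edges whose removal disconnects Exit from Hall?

Augment Hall→Exit: bottleneck 6, flow now 6.
Augment Hall→V→Exit: bottleneck 6, flow now 12.
Augment Hall→W→Exit: bottleneck 5, flow now 17.
Augment Hall→V→W→Exit: bottleneck 5, flow now 22.
No augmenting path remains; maximum flow = 22.
By max-flow min-cut, the minimum cut capacity equals the max flow.
In the residual graph, reachable from Hall: {Hall, U, V, W}.
Min-cut edges: Hall→Exit (6), V→Exit (6), W→Exit (10); capacity 6 + 6 + 10 = 22.

22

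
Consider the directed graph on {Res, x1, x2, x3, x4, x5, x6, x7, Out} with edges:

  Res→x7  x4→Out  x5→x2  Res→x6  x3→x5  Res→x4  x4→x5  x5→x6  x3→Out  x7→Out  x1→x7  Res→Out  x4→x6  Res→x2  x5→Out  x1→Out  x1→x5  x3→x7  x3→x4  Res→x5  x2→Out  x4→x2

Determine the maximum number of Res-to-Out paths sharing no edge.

Assign every edge capacity 1; by Menger, the answer equals the max flow.
Path Res→Out (+1); total 1.
Path Res→x2→Out (+1); total 2.
Path Res→x4→Out (+1); total 3.
Path Res→x5→Out (+1); total 4.
Path Res→x7→Out (+1); total 5.
No residual Res→Out path; max flow = 5.
Certifying cut of size 5: {Res→Out, Res→x2, Res→x4, Res→x5, Res→x7}.

5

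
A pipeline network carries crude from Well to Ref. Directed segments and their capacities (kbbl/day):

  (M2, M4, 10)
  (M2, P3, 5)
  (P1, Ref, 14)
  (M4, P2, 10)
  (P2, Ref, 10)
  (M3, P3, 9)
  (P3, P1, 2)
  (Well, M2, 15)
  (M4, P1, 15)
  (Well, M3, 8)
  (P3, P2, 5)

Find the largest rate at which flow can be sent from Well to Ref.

Augment Well→M2→P3→P2→Ref: bottleneck 5, flow now 5.
Augment Well→M2→M4→P2→Ref: bottleneck 5, flow now 10.
Augment Well→M2→M4→P1→Ref: bottleneck 5, flow now 15.
Augment Well→M3→P3→P1→Ref: bottleneck 2, flow now 17.
No augmenting path remains; maximum flow = 17.
In the residual graph, reachable from Well: {Well, M2, M3, P3}.
Min-cut edges: M2→M4 (10), P3→P2 (5), P3→P1 (2); capacity 10 + 5 + 2 = 17.
This cut is saturated, so no flow can exceed 17.

17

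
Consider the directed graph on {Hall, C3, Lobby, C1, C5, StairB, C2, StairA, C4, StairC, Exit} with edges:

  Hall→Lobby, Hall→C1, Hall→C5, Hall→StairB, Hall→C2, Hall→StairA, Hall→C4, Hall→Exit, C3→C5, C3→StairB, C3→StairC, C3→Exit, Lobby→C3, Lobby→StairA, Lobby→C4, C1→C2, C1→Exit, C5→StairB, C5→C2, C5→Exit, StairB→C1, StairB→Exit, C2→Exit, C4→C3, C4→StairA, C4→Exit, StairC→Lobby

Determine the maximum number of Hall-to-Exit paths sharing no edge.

Assign every edge capacity 1; by Menger, the answer equals the max flow.
Path Hall→Exit (+1); total 1.
Path Hall→C1→Exit (+1); total 2.
Path Hall→C5→Exit (+1); total 3.
Path Hall→StairB→Exit (+1); total 4.
Path Hall→C2→Exit (+1); total 5.
Path Hall→C4→Exit (+1); total 6.
Path Hall→Lobby→C3→Exit (+1); total 7.
No residual Hall→Exit path; max flow = 7.
Certifying cut of size 7: {Hall→C1, Hall→C2, Hall→C4, Hall→C5, Hall→Exit, Hall→Lobby, Hall→StairB}.

7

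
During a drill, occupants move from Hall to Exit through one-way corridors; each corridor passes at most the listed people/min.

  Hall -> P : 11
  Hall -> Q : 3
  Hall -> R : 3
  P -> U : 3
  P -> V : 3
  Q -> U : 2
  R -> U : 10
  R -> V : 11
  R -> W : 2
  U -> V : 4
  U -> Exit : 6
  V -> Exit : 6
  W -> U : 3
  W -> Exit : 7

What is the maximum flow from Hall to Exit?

Augment Hall→P→U→Exit: bottleneck 3, flow now 3.
Augment Hall→P→V→Exit: bottleneck 3, flow now 6.
Augment Hall→Q→U→Exit: bottleneck 2, flow now 8.
Augment Hall→R→U→Exit: bottleneck 1, flow now 9.
Augment Hall→R→V→Exit: bottleneck 2, flow now 11.
No augmenting path remains; maximum flow = 11.
In the residual graph, reachable from Hall: {Hall, P, Q}.
Min-cut edges: Hall→R (3), P→U (3), P→V (3), Q→U (2); capacity 3 + 3 + 3 + 2 = 11.
This cut is saturated, so no flow can exceed 11.

11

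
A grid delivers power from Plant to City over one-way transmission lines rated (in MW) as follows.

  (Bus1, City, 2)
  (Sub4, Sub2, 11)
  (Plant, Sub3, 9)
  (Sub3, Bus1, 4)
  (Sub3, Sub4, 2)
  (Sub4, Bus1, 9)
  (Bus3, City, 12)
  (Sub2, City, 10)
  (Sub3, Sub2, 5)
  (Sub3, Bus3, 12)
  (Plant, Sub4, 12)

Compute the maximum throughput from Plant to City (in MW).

21

Augment Plant→Sub4→Bus1→City: bottleneck 2, flow now 2.
Augment Plant→Sub4→Sub2→City: bottleneck 10, flow now 12.
Augment Plant→Sub3→Bus3→City: bottleneck 9, flow now 21.
No augmenting path remains; maximum flow = 21.
In the residual graph, reachable from Plant: {Plant}.
Min-cut edges: Plant→Sub4 (12), Plant→Sub3 (9); capacity 12 + 9 = 21.
This cut is saturated, so no flow can exceed 21.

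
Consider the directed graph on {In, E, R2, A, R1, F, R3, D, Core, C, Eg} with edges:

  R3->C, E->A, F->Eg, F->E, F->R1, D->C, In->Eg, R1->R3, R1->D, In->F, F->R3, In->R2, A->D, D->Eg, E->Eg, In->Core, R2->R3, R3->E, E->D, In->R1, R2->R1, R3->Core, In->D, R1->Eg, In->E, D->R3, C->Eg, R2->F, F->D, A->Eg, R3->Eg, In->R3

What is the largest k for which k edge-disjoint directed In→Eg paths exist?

Assign every edge capacity 1; by Menger, the answer equals the max flow.
Path In→Eg (+1); total 1.
Path In→E→Eg (+1); total 2.
Path In→R1→Eg (+1); total 3.
Path In→F→Eg (+1); total 4.
Path In→R3→Eg (+1); total 5.
Path In→D→Eg (+1); total 6.
Path In→R2→R3→C→Eg (+1); total 7.
No residual In→Eg path; max flow = 7.
Certifying cut of size 7: {In→D, In→E, In→Eg, In→F, In→R1, In→R2, In→R3}.

7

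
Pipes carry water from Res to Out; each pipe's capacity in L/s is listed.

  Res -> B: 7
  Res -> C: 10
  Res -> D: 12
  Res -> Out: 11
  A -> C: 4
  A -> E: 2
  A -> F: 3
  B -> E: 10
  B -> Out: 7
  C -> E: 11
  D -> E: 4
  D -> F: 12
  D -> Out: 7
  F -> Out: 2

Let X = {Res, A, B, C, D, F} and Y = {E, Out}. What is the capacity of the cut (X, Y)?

54

Edges leaving {Res, A, B, C, D, F}: Res→Out (11), A→E (2), B→E (10), B→Out (7), C→E (11), D→E (4), D→Out (7), F→Out (2).
Cut capacity = 11 + 2 + 10 + 7 + 11 + 4 + 7 + 2 = 54.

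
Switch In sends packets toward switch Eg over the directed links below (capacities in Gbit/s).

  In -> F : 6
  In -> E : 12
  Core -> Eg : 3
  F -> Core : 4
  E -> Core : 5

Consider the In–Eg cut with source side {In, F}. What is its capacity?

Edges leaving {In, F}: In→E (12), F→Core (4).
Cut capacity = 12 + 4 = 16.

16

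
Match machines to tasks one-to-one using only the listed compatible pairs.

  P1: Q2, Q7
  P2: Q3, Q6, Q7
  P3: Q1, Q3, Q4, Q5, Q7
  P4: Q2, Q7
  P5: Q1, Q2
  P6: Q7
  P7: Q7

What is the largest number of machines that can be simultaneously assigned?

Unit-capacity flow: source→left, listed edges, right→sink; max matching = max flow.
Augmenting path P1→Q2 (+1); matched 1.
Augmenting path P2→Q3 (+1); matched 2.
Augmenting path P3→Q1 (+1); matched 3.
Augmenting path P4→Q7 (+1); matched 4.
Augmenting path P5→Q1→P3→Q4 (+1); matched 5.
No augmenting path remains; maximum matching = 5.
König certificate: {P2, P3, P5, Q2, Q7} is a vertex cover of size 5 (every listed pair touches it), so no matching can be larger.

5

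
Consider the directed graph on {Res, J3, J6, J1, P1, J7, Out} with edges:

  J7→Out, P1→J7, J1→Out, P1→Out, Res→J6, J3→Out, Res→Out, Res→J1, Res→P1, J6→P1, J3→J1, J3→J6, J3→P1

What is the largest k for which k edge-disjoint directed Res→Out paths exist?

4

Assign every edge capacity 1; by Menger, the answer equals the max flow.
Path Res→Out (+1); total 1.
Path Res→J1→Out (+1); total 2.
Path Res→P1→Out (+1); total 3.
Path Res→J6→P1→J7→Out (+1); total 4.
No residual Res→Out path; max flow = 4.
Certifying cut of size 4: {Res→J1, Res→J6, Res→Out, Res→P1}.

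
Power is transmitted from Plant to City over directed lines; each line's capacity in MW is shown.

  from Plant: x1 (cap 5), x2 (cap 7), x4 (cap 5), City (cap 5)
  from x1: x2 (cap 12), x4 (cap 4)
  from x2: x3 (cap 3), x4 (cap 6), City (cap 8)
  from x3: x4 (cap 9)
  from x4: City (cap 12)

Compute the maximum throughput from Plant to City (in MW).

Augment Plant→City: bottleneck 5, flow now 5.
Augment Plant→x2→City: bottleneck 7, flow now 12.
Augment Plant→x4→City: bottleneck 5, flow now 17.
Augment Plant→x1→x2→City: bottleneck 1, flow now 18.
Augment Plant→x1→x4→City: bottleneck 4, flow now 22.
No augmenting path remains; maximum flow = 22.
In the residual graph, reachable from Plant: {Plant}.
Min-cut edges: Plant→x1 (5), Plant→x2 (7), Plant→x4 (5), Plant→City (5); capacity 5 + 7 + 5 + 5 = 22.
This cut is saturated, so no flow can exceed 22.

22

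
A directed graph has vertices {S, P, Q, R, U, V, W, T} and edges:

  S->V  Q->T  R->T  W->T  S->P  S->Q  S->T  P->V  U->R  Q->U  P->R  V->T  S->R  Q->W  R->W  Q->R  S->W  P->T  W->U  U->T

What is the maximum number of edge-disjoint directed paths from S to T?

Assign every edge capacity 1; by Menger, the answer equals the max flow.
Path S→T (+1); total 1.
Path S→P→T (+1); total 2.
Path S→Q→T (+1); total 3.
Path S→R→T (+1); total 4.
Path S→V→T (+1); total 5.
Path S→W→T (+1); total 6.
No residual S→T path; max flow = 6.
Certifying cut of size 6: {S→P, S→Q, S→R, S→T, S→V, S→W}.

6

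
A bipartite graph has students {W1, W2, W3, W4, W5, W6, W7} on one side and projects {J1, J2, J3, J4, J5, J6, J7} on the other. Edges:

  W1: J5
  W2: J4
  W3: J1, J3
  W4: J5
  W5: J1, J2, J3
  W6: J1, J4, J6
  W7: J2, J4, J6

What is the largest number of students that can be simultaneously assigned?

6

Unit-capacity flow: source→left, listed edges, right→sink; max matching = max flow.
Augmenting path W1→J5 (+1); matched 1.
Augmenting path W2→J4 (+1); matched 2.
Augmenting path W3→J1 (+1); matched 3.
Augmenting path W5→J2 (+1); matched 4.
Augmenting path W6→J6 (+1); matched 5.
Augmenting path W7→J2→W5→J3 (+1); matched 6.
No augmenting path remains; maximum matching = 6.
König certificate: {W2, W3, W5, W6, W7, J5} is a vertex cover of size 6 (every listed pair touches it), so no matching can be larger.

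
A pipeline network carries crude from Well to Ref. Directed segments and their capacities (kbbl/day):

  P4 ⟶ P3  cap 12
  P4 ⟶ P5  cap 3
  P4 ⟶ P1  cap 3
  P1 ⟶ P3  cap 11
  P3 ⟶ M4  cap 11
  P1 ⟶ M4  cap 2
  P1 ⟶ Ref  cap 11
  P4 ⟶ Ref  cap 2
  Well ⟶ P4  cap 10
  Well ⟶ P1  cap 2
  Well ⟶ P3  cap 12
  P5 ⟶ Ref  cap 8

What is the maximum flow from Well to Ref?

10

Augment Well→P4→Ref: bottleneck 2, flow now 2.
Augment Well→P1→Ref: bottleneck 2, flow now 4.
Augment Well→P4→P1→Ref: bottleneck 3, flow now 7.
Augment Well→P4→P5→Ref: bottleneck 3, flow now 10.
No augmenting path remains; maximum flow = 10.
In the residual graph, reachable from Well: {Well, P4, P3, M4}.
Min-cut edges: Well→P1 (2), P4→P1 (3), P4→P5 (3), P4→Ref (2); capacity 2 + 3 + 3 + 2 = 10.
This cut is saturated, so no flow can exceed 10.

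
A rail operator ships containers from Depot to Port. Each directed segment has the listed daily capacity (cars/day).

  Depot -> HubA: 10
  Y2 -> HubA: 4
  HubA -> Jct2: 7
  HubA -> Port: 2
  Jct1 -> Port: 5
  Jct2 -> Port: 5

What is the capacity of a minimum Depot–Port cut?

Augment Depot→HubA→Port: bottleneck 2, flow now 2.
Augment Depot→HubA→Jct2→Port: bottleneck 5, flow now 7.
No augmenting path remains; maximum flow = 7.
By max-flow min-cut, the minimum cut capacity equals the max flow.
In the residual graph, reachable from Depot: {Depot, HubA, Jct2}.
Min-cut edges: HubA→Port (2), Jct2→Port (5); capacity 2 + 5 = 7.

7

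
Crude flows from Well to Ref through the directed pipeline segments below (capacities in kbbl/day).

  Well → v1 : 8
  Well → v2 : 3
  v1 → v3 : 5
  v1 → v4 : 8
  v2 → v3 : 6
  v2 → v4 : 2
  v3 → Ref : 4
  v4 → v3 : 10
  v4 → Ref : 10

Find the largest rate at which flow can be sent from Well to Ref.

11

Augment Well→v1→v3→Ref: bottleneck 4, flow now 4.
Augment Well→v1→v4→Ref: bottleneck 4, flow now 8.
Augment Well→v2→v4→Ref: bottleneck 2, flow now 10.
Augment Well→v2→v3→v1→v4→Ref: bottleneck 1, flow now 11. (uses reverse residual edge)
No augmenting path remains; maximum flow = 11.
In the residual graph, reachable from Well: {Well}.
Min-cut edges: Well→v1 (8), Well→v2 (3); capacity 8 + 3 = 11.
This cut is saturated, so no flow can exceed 11.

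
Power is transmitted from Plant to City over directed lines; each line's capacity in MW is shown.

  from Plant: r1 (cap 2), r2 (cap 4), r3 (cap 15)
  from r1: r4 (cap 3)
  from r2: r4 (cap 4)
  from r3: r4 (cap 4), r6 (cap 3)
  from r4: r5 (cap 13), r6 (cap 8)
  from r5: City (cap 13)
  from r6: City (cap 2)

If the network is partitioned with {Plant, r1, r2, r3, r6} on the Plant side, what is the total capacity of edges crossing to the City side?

Edges leaving {Plant, r1, r2, r3, r6}: r1→r4 (3), r2→r4 (4), r3→r4 (4), r6→City (2).
Cut capacity = 3 + 4 + 4 + 2 = 13.

13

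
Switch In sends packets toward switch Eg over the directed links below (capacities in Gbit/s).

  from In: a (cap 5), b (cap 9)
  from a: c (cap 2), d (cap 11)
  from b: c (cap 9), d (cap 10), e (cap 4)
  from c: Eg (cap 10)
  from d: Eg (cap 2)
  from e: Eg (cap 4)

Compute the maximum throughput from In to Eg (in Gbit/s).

13

Augment In→a→c→Eg: bottleneck 2, flow now 2.
Augment In→a→d→Eg: bottleneck 2, flow now 4.
Augment In→b→c→Eg: bottleneck 8, flow now 12.
Augment In→b→e→Eg: bottleneck 1, flow now 13.
No augmenting path remains; maximum flow = 13.
In the residual graph, reachable from In: {In, a, d}.
Min-cut edges: In→b (9), a→c (2), d→Eg (2); capacity 9 + 2 + 2 = 13.
This cut is saturated, so no flow can exceed 13.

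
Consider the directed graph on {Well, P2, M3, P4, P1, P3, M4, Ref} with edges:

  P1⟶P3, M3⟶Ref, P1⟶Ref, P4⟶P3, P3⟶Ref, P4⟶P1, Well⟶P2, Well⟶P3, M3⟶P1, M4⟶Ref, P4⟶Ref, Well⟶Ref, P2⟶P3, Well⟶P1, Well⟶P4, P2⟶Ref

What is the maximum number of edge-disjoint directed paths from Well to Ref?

5

Assign every edge capacity 1; by Menger, the answer equals the max flow.
Path Well→Ref (+1); total 1.
Path Well→P2→Ref (+1); total 2.
Path Well→P4→Ref (+1); total 3.
Path Well→P1→Ref (+1); total 4.
Path Well→P3→Ref (+1); total 5.
No residual Well→Ref path; max flow = 5.
Certifying cut of size 5: {Well→P1, Well→P2, Well→P3, Well→P4, Well→Ref}.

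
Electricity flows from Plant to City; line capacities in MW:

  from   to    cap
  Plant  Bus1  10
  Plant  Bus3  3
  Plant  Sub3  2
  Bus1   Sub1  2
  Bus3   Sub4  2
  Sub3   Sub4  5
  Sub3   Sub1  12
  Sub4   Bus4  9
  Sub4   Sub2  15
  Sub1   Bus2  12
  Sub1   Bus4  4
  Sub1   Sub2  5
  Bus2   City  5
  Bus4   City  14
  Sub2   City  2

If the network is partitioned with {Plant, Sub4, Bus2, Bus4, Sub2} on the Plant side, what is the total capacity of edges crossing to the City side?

36

Edges leaving {Plant, Sub4, Bus2, Bus4, Sub2}: Plant→Bus1 (10), Plant→Bus3 (3), Plant→Sub3 (2), Bus2→City (5), Bus4→City (14), Sub2→City (2).
Cut capacity = 10 + 3 + 2 + 5 + 14 + 2 = 36.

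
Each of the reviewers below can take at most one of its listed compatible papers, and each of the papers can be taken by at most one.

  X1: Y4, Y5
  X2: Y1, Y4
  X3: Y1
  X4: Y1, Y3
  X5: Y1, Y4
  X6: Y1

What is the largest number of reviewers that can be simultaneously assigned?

Unit-capacity flow: source→left, listed edges, right→sink; max matching = max flow.
Augmenting path X1→Y4 (+1); matched 1.
Augmenting path X2→Y1 (+1); matched 2.
Augmenting path X4→Y3 (+1); matched 3.
Augmenting path X5→Y4→X1→Y5 (+1); matched 4.
No augmenting path remains; maximum matching = 4.
König certificate: {X1, X4, Y1, Y4} is a vertex cover of size 4 (every listed pair touches it), so no matching can be larger.

4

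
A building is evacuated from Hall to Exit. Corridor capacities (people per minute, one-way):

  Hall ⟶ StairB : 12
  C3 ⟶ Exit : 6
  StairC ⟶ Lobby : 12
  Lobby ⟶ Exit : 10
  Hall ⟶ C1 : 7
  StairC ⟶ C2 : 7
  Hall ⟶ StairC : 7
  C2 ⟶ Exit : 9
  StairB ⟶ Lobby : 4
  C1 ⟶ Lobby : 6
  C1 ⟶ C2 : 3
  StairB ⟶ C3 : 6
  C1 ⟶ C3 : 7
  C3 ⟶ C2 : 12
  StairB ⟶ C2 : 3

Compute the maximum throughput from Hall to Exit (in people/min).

Augment Hall→StairB→C2→Exit: bottleneck 3, flow now 3.
Augment Hall→StairB→Lobby→Exit: bottleneck 4, flow now 7.
Augment Hall→StairB→C3→Exit: bottleneck 5, flow now 12.
Augment Hall→C1→C2→Exit: bottleneck 3, flow now 15.
Augment Hall→C1→Lobby→Exit: bottleneck 4, flow now 19.
Augment Hall→StairC→C2→Exit: bottleneck 3, flow now 22.
Augment Hall→StairC→Lobby→Exit: bottleneck 2, flow now 24.
Augment Hall→StairC→C2→StairB→C3→Exit: bottleneck 1, flow now 25. (uses reverse residual edge)
No augmenting path remains; maximum flow = 25.
In the residual graph, reachable from Hall: {Hall, StairB, C1, StairC, C2, Lobby, C3}.
Min-cut edges: C2→Exit (9), Lobby→Exit (10), C3→Exit (6); capacity 9 + 10 + 6 = 25.
This cut is saturated, so no flow can exceed 25.

25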